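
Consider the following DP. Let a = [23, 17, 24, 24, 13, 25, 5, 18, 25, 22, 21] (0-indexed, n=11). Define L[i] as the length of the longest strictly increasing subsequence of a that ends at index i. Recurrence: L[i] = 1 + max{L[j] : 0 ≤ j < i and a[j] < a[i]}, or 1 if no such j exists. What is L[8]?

   i    0    1    2    3    4    5    6    7    8    9   10
a[i]   23   17   24   24   13   25    5   18   25   22   21
L[i]    1    1    2    2    1    3    1    2    3    3    3

3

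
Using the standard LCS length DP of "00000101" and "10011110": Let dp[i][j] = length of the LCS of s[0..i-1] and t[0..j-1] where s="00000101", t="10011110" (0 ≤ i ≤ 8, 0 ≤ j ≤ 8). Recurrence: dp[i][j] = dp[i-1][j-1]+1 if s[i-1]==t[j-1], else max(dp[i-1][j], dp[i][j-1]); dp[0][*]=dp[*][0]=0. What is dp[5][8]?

3

   ''  1  0  0  1  1  1  1  0
''  0  0  0  0  0  0  0  0  0
 0  0  0  1  1  1  1  1  1  1
 0  0  0  1  2  2  2  2  2  2
 0  0  0  1  2  2  2  2  2  3
 0  0  0  1  2  2  2  2  2  3
 0  0  0  1  2  2  2  2  2  3
 1  0  1  1  2  3  3  3  3  3
 0  0  1  2  2  3  3  3  3  4
 1  0  1  2  2  3  4  4  4  4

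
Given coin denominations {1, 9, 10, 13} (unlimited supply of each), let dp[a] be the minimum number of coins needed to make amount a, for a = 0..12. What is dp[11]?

2

 a  0  1  2  3  4  5  6  7  8  9 10 11 12
dp  0  1  2  3  4  5  6  7  8  1  1  2  3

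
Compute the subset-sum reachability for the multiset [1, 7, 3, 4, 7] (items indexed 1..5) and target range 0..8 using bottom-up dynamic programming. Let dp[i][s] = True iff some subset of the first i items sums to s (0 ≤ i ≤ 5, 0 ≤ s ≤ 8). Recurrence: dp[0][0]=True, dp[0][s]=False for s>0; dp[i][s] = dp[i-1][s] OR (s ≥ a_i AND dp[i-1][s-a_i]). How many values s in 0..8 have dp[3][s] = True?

i\s   0   1   2   3   4   5   6   7   8
  0   T   F   F   F   F   F   F   F   F
  1   T   T   F   F   F   F   F   F   F
  2   T   T   F   F   F   F   F   T   T
  3   T   T   F   T   T   F   F   T   T
  4   T   T   F   T   T   T   F   T   T
  5   T   T   F   T   T   T   F   T   T

6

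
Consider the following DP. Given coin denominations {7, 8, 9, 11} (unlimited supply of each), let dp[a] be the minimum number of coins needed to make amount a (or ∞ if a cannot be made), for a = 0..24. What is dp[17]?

 a  0  1  2  3  4  5  6  7  8  9 10 11 12 13 14 15 16 17 18 19 20 21 22 23 24
dp  0  -  -  -  -  -  -  1  1  1  -  1  -  -  2  2  2  2  2  2  2  3  2  3  3
(- denotes ∞ / unreachable)

2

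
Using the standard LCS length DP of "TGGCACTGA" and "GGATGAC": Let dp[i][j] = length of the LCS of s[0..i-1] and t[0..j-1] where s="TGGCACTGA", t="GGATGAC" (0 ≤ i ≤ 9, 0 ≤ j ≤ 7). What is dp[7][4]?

4

   ''  G  G  A  T  G  A  C
''  0  0  0  0  0  0  0  0
 T  0  0  0  0  1  1  1  1
 G  0  1  1  1  1  2  2  2
 G  0  1  2  2  2  2  2  2
 C  0  1  2  2  2  2  2  3
 A  0  1  2  3  3  3  3  3
 C  0  1  2  3  3  3  3  4
 T  0  1  2  3  4  4  4  4
 G  0  1  2  3  4  5  5  5
 A  0  1  2  3  4  5  6  6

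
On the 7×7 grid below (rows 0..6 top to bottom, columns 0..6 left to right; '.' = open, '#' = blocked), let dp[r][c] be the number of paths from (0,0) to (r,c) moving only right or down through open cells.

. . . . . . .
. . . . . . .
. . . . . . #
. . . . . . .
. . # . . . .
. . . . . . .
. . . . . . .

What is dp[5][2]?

r\c   0   1   2   3   4   5   6
  0   1   1   1   1   1   1   1
  1   1   2   3   4   5   6   7
  2   1   3   6  10  15  21   0
  3   1   4  10  20  35  56  56
  4   1   5   0  20  55 111 167
  5   1   6   6  26  81 192 359
  6   1   7  13  39 120 312 671

6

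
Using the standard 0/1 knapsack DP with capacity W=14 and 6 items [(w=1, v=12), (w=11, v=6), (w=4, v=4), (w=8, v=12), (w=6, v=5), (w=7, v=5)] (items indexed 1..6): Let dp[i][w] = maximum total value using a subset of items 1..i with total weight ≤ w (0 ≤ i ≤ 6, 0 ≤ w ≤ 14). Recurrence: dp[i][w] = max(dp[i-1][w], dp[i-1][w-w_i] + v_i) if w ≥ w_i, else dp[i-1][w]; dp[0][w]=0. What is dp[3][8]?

16

i\w   0   1   2   3   4   5   6   7   8   9  10  11  12  13  14
  0   0   0   0   0   0   0   0   0   0   0   0   0   0   0   0
  1   0  12  12  12  12  12  12  12  12  12  12  12  12  12  12
  2   0  12  12  12  12  12  12  12  12  12  12  12  18  18  18
  3   0  12  12  12  12  16  16  16  16  16  16  16  18  18  18
  4   0  12  12  12  12  16  16  16  16  24  24  24  24  28  28
  5   0  12  12  12  12  16  16  17  17  24  24  24  24  28  28
  6   0  12  12  12  12  16  16  17  17  24  24  24  24  28  28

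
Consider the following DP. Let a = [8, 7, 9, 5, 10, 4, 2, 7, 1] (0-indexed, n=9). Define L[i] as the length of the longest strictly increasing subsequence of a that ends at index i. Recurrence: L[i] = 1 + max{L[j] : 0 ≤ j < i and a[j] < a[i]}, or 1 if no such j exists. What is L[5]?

   i    0    1    2    3    4    5    6    7    8
a[i]    8    7    9    5   10    4    2    7    1
L[i]    1    1    2    1    3    1    1    2    1

1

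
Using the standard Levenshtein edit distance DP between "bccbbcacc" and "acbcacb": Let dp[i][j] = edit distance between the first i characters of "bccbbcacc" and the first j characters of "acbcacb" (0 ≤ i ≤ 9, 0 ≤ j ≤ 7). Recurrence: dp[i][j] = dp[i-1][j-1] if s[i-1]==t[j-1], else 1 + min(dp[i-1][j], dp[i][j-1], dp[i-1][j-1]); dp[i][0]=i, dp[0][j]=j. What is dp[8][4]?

   ''  a  c  b  c  a  c  b
''  0  1  2  3  4  5  6  7
 b  1  1  2  2  3  4  5  6
 c  2  2  1  2  2  3  4  5
 c  3  3  2  2  2  3  3  4
 b  4  4  3  2  3  3  4  3
 b  5  5  4  3  3  4  4  4
 c  6  6  5  4  3  4  4  5
 a  7  6  6  5  4  3  4  5
 c  8  7  6  6  5  4  3  4
 c  9  8  7  7  6  5  4  4

5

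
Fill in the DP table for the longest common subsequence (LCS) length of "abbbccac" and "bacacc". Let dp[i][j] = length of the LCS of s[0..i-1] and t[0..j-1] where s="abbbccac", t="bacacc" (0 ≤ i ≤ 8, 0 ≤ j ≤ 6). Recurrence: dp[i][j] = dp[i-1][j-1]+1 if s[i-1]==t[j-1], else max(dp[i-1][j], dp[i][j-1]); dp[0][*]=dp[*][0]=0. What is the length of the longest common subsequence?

   ''  b  a  c  a  c  c
''  0  0  0  0  0  0  0
 a  0  0  1  1  1  1  1
 b  0  1  1  1  1  1  1
 b  0  1  1  1  1  1  1
 b  0  1  1  1  1  1  1
 c  0  1  1  2  2  2  2
 c  0  1  1  2  2  3  3
 a  0  1  2  2  3  3  3
 c  0  1  2  3  3  4  4

4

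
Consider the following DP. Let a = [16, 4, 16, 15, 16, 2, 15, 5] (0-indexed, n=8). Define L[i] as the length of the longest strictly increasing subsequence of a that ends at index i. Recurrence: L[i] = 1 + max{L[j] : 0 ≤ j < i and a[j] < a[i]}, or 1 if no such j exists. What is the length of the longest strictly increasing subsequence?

   i    0    1    2    3    4    5    6    7
a[i]   16    4   16   15   16    2   15    5
L[i]    1    1    2    2    3    1    2    2

3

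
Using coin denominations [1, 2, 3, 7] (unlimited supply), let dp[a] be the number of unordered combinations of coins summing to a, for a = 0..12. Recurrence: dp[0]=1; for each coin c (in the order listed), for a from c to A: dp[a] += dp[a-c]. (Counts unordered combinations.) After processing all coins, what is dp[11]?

20

after  coin     0     1     2     3     4     5     6     7     8     9    10    11    12
          1     1     1     1     1     1     1     1     1     1     1     1     1     1
          2     1     1     2     2     3     3     4     4     5     5     6     6     7
          3     1     1     2     3     4     5     7     8    10    12    14    16    19
          7     1     1     2     3     4     5     7     9    11    14    17    20    24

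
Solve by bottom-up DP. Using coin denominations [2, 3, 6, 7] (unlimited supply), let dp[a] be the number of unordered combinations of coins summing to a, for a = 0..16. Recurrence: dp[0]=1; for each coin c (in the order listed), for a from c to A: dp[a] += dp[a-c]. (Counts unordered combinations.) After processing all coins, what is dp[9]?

4

after  coin     0     1     2     3     4     5     6     7     8     9    10    11    12    13    14    15    16
          2     1     0     1     0     1     0     1     0     1     0     1     0     1     0     1     0     1
          3     1     0     1     1     1     1     2     1     2     2     2     2     3     2     3     3     3
          6     1     0     1     1     1     1     3     1     3     3     3     3     6     3     6     6     6
          7     1     0     1     1     1     1     3     2     3     4     4     4     7     6     8     9    10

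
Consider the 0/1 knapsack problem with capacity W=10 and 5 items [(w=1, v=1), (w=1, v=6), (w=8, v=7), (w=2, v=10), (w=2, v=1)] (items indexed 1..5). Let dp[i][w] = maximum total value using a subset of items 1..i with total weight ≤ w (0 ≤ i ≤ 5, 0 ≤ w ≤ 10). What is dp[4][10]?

i\w   0   1   2   3   4   5   6   7   8   9  10
  0   0   0   0   0   0   0   0   0   0   0   0
  1   0   1   1   1   1   1   1   1   1   1   1
  2   0   6   7   7   7   7   7   7   7   7   7
  3   0   6   7   7   7   7   7   7   7  13  14
  4   0   6  10  16  17  17  17  17  17  17  17
  5   0   6  10  16  17  17  18  18  18  18  18

17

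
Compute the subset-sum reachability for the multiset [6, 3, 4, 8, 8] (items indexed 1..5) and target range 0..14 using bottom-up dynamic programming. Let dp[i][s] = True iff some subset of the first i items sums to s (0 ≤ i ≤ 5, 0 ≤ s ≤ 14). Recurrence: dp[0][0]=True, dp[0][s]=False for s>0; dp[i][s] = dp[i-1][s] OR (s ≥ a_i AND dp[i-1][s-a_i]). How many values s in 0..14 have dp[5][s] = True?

12

i\s   0   1   2   3   4   5   6   7   8   9  10  11  12  13  14
  0   T   F   F   F   F   F   F   F   F   F   F   F   F   F   F
  1   T   F   F   F   F   F   T   F   F   F   F   F   F   F   F
  2   T   F   F   T   F   F   T   F   F   T   F   F   F   F   F
  3   T   F   F   T   T   F   T   T   F   T   T   F   F   T   F
  4   T   F   F   T   T   F   T   T   T   T   T   T   T   T   T
  5   T   F   F   T   T   F   T   T   T   T   T   T   T   T   T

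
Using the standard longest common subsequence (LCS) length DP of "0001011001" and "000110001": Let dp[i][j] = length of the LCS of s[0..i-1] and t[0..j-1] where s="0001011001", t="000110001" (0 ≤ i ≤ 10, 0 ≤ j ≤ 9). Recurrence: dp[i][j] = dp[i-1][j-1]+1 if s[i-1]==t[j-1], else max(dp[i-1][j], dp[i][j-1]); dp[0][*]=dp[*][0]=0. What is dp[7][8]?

   ''  0  0  0  1  1  0  0  0  1
''  0  0  0  0  0  0  0  0  0  0
 0  0  1  1  1  1  1  1  1  1  1
 0  0  1  2  2  2  2  2  2  2  2
 0  0  1  2  3  3  3  3  3  3  3
 1  0  1  2  3  4  4  4  4  4  4
 0  0  1  2  3  4  4  5  5  5  5
 1  0  1  2  3  4  5  5  5  5  6
 1  0  1  2  3  4  5  5  5  5  6
 0  0  1  2  3  4  5  6  6  6  6
 0  0  1  2  3  4  5  6  7  7  7
 1  0  1  2  3  4  5  6  7  7  8

5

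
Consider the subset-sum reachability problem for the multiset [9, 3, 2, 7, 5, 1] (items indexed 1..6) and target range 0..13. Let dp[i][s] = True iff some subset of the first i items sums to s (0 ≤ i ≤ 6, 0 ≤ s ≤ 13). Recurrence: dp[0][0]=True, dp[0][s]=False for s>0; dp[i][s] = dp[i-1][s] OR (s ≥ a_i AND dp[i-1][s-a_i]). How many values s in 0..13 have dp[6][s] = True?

i\s   0   1   2   3   4   5   6   7   8   9  10  11  12  13
  0   T   F   F   F   F   F   F   F   F   F   F   F   F   F
  1   T   F   F   F   F   F   F   F   F   T   F   F   F   F
  2   T   F   F   T   F   F   F   F   F   T   F   F   T   F
  3   T   F   T   T   F   T   F   F   F   T   F   T   T   F
  4   T   F   T   T   F   T   F   T   F   T   T   T   T   F
  5   T   F   T   T   F   T   F   T   T   T   T   T   T   F
  6   T   T   T   T   T   T   T   T   T   T   T   T   T   T

14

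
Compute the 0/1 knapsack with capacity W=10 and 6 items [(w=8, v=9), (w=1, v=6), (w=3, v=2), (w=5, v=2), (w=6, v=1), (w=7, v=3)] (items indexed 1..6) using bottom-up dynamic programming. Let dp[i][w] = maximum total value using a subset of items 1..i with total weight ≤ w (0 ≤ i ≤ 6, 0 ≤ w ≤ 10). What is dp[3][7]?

i\w   0   1   2   3   4   5   6   7   8   9  10
  0   0   0   0   0   0   0   0   0   0   0   0
  1   0   0   0   0   0   0   0   0   9   9   9
  2   0   6   6   6   6   6   6   6   9  15  15
  3   0   6   6   6   8   8   8   8   9  15  15
  4   0   6   6   6   8   8   8   8   9  15  15
  5   0   6   6   6   8   8   8   8   9  15  15
  6   0   6   6   6   8   8   8   8   9  15  15

8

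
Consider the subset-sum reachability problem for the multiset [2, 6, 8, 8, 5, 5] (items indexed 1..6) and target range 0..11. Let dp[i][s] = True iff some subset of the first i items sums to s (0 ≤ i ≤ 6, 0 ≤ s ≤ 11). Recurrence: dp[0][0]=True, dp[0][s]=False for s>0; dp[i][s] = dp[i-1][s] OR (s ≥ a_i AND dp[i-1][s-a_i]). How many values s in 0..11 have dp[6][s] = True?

i\s   0   1   2   3   4   5   6   7   8   9  10  11
  0   T   F   F   F   F   F   F   F   F   F   F   F
  1   T   F   T   F   F   F   F   F   F   F   F   F
  2   T   F   T   F   F   F   T   F   T   F   F   F
  3   T   F   T   F   F   F   T   F   T   F   T   F
  4   T   F   T   F   F   F   T   F   T   F   T   F
  5   T   F   T   F   F   T   T   T   T   F   T   T
  6   T   F   T   F   F   T   T   T   T   F   T   T

8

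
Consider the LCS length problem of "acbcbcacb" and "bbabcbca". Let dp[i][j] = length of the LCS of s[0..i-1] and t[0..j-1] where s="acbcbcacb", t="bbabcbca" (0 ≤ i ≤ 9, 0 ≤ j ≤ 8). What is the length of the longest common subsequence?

   ''  b  b  a  b  c  b  c  a
''  0  0  0  0  0  0  0  0  0
 a  0  0  0  1  1  1  1  1  1
 c  0  0  0  1  1  2  2  2  2
 b  0  1  1  1  2  2  3  3  3
 c  0  1  1  1  2  3  3  4  4
 b  0  1  2  2  2  3  4  4  4
 c  0  1  2  2  2  3  4  5  5
 a  0  1  2  3  3  3  4  5  6
 c  0  1  2  3  3  4  4  5  6
 b  0  1  2  3  4  4  5  5  6

6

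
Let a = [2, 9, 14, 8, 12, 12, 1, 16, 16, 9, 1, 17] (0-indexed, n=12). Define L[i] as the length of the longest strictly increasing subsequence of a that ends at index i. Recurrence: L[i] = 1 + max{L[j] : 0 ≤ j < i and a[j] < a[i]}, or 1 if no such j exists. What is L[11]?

5

   i    0    1    2    3    4    5    6    7    8    9   10   11
a[i]    2    9   14    8   12   12    1   16   16    9    1   17
L[i]    1    2    3    2    3    3    1    4    4    3    1    5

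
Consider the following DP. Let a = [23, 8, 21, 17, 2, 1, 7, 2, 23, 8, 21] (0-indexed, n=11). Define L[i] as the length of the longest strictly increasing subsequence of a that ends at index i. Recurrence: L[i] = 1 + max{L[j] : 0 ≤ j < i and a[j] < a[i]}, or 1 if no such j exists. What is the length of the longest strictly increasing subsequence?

4

   i    0    1    2    3    4    5    6    7    8    9   10
a[i]   23    8   21   17    2    1    7    2   23    8   21
L[i]    1    1    2    2    1    1    2    2    3    3    4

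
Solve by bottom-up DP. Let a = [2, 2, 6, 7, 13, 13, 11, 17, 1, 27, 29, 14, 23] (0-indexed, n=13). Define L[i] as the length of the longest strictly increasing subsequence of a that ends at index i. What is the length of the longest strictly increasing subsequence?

   i    0    1    2    3    4    5    6    7    8    9   10   11   12
a[i]    2    2    6    7   13   13   11   17    1   27   29   14   23
L[i]    1    1    2    3    4    4    4    5    1    6    7    5    6

7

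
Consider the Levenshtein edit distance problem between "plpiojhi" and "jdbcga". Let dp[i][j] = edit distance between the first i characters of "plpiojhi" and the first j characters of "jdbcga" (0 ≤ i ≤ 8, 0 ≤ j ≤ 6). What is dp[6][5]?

6

   ''  j  d  b  c  g  a
''  0  1  2  3  4  5  6
 p  1  1  2  3  4  5  6
 l  2  2  2  3  4  5  6
 p  3  3  3  3  4  5  6
 i  4  4  4  4  4  5  6
 o  5  5  5  5  5  5  6
 j  6  5  6  6  6  6  6
 h  7  6  6  7  7  7  7
 i  8  7  7  7  8  8  8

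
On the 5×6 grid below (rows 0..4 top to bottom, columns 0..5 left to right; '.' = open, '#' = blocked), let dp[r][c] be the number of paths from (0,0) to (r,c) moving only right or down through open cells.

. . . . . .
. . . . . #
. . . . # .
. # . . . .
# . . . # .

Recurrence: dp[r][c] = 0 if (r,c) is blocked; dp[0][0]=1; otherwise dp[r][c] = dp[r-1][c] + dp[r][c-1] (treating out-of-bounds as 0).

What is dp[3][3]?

16

r\c   0   1   2   3   4   5
  0   1   1   1   1   1   1
  1   1   2   3   4   5   0
  2   1   3   6  10   0   0
  3   1   0   6  16  16  16
  4   0   0   6  22   0  16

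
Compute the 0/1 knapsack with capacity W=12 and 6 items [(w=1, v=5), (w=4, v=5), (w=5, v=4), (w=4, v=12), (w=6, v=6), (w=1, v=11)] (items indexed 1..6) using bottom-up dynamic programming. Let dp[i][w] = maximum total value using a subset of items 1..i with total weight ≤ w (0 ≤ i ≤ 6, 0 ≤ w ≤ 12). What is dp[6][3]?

i\w   0   1   2   3   4   5   6   7   8   9  10  11  12
  0   0   0   0   0   0   0   0   0   0   0   0   0   0
  1   0   5   5   5   5   5   5   5   5   5   5   5   5
  2   0   5   5   5   5  10  10  10  10  10  10  10  10
  3   0   5   5   5   5  10  10  10  10  10  14  14  14
  4   0   5   5   5  12  17  17  17  17  22  22  22  22
  5   0   5   5   5  12  17  17  17  17  22  22  23  23
  6   0  11  16  16  16  23  28  28  28  28  33  33  34

16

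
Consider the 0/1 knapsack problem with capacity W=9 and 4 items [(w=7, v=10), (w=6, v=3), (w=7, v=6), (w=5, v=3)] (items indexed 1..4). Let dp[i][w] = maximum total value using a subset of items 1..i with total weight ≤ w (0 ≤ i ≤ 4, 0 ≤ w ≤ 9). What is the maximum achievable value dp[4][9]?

10

i\w   0   1   2   3   4   5   6   7   8   9
  0   0   0   0   0   0   0   0   0   0   0
  1   0   0   0   0   0   0   0  10  10  10
  2   0   0   0   0   0   0   3  10  10  10
  3   0   0   0   0   0   0   3  10  10  10
  4   0   0   0   0   0   3   3  10  10  10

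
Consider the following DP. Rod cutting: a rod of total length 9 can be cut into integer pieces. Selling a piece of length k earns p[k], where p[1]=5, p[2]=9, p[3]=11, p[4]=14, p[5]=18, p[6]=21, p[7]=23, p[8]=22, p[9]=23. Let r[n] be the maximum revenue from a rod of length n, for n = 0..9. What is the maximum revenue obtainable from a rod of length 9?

45

   n    0    1    2    3    4    5    6    7    8    9
r[n]    0    5   10   15   20   25   30   35   40   45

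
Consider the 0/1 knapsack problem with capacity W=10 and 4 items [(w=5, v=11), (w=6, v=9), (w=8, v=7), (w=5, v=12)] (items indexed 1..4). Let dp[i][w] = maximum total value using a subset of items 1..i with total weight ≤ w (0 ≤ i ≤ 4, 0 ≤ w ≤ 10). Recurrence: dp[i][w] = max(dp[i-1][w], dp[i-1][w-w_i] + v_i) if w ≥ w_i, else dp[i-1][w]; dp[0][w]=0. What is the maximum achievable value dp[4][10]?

i\w   0   1   2   3   4   5   6   7   8   9  10
  0   0   0   0   0   0   0   0   0   0   0   0
  1   0   0   0   0   0  11  11  11  11  11  11
  2   0   0   0   0   0  11  11  11  11  11  11
  3   0   0   0   0   0  11  11  11  11  11  11
  4   0   0   0   0   0  12  12  12  12  12  23

23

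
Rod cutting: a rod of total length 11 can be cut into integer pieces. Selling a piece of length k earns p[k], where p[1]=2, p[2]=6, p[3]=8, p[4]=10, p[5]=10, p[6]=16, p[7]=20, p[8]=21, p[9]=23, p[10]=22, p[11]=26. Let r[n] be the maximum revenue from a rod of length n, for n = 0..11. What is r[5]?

   n    0    1    2    3    4    5    6    7    8    9   10   11
r[n]    0    2    6    8   12   14   18   20   24   26   30   32

14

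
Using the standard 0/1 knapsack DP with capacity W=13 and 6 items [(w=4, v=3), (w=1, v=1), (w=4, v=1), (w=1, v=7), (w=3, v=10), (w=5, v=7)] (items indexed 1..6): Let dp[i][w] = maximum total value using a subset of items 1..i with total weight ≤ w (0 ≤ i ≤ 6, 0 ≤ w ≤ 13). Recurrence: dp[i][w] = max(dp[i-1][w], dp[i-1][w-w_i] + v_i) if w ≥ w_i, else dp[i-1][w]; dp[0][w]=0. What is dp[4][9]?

11

i\w   0   1   2   3   4   5   6   7   8   9  10  11  12  13
  0   0   0   0   0   0   0   0   0   0   0   0   0   0   0
  1   0   0   0   0   3   3   3   3   3   3   3   3   3   3
  2   0   1   1   1   3   4   4   4   4   4   4   4   4   4
  3   0   1   1   1   3   4   4   4   4   5   5   5   5   5
  4   0   7   8   8   8  10  11  11  11  11  12  12  12  12
  5   0   7   8  10  17  18  18  18  20  21  21  21  21  22
  6   0   7   8  10  17  18  18  18  20  24  25  25  25  27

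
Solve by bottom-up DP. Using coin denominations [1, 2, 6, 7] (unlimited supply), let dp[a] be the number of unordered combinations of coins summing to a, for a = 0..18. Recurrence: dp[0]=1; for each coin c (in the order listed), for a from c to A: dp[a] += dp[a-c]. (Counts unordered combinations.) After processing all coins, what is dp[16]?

27

after  coin     0     1     2     3     4     5     6     7     8     9    10    11    12    13    14    15    16    17    18
          1     1     1     1     1     1     1     1     1     1     1     1     1     1     1     1     1     1     1     1
          2     1     1     2     2     3     3     4     4     5     5     6     6     7     7     8     8     9     9    10
          6     1     1     2     2     3     3     5     5     7     7     9     9    12    12    15    15    18    18    22
          7     1     1     2     2     3     3     5     6     8     9    11    12    15    17    21    23    27    29    34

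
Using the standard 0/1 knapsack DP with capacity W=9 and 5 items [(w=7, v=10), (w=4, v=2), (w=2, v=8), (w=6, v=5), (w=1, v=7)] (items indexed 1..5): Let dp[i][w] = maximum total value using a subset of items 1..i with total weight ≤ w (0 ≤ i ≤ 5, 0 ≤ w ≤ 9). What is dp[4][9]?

18

i\w   0   1   2   3   4   5   6   7   8   9
  0   0   0   0   0   0   0   0   0   0   0
  1   0   0   0   0   0   0   0  10  10  10
  2   0   0   0   0   2   2   2  10  10  10
  3   0   0   8   8   8   8  10  10  10  18
  4   0   0   8   8   8   8  10  10  13  18
  5   0   7   8  15  15  15  15  17  17  20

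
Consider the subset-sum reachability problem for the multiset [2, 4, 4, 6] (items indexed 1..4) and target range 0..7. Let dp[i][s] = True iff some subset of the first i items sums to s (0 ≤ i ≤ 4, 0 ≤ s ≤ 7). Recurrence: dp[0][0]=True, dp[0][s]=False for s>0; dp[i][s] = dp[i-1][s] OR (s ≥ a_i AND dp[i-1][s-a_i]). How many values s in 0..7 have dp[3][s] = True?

i\s   0   1   2   3   4   5   6   7
  0   T   F   F   F   F   F   F   F
  1   T   F   T   F   F   F   F   F
  2   T   F   T   F   T   F   T   F
  3   T   F   T   F   T   F   T   F
  4   T   F   T   F   T   F   T   F

4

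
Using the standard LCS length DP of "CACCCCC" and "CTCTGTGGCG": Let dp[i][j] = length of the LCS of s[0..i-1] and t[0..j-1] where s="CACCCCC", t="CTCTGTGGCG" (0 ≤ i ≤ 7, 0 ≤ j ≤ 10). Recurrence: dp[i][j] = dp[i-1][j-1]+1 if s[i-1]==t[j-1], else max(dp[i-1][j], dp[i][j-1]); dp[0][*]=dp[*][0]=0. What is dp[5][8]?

   ''  C  T  C  T  G  T  G  G  C  G
''  0  0  0  0  0  0  0  0  0  0  0
 C  0  1  1  1  1  1  1  1  1  1  1
 A  0  1  1  1  1  1  1  1  1  1  1
 C  0  1  1  2  2  2  2  2  2  2  2
 C  0  1  1  2  2  2  2  2  2  3  3
 C  0  1  1  2  2  2  2  2  2  3  3
 C  0  1  1  2  2  2  2  2  2  3  3
 C  0  1  1  2  2  2  2  2  2  3  3

2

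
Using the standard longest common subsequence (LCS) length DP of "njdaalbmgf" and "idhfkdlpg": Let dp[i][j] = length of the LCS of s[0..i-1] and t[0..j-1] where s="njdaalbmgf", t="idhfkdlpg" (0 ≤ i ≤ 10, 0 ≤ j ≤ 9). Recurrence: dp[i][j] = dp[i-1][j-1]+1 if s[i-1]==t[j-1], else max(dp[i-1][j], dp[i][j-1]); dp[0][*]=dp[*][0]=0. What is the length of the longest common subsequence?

   ''  i  d  h  f  k  d  l  p  g
''  0  0  0  0  0  0  0  0  0  0
 n  0  0  0  0  0  0  0  0  0  0
 j  0  0  0  0  0  0  0  0  0  0
 d  0  0  1  1  1  1  1  1  1  1
 a  0  0  1  1  1  1  1  1  1  1
 a  0  0  1  1  1  1  1  1  1  1
 l  0  0  1  1  1  1  1  2  2  2
 b  0  0  1  1  1  1  1  2  2  2
 m  0  0  1  1  1  1  1  2  2  2
 g  0  0  1  1  1  1  1  2  2  3
 f  0  0  1  1  2  2  2  2  2  3

3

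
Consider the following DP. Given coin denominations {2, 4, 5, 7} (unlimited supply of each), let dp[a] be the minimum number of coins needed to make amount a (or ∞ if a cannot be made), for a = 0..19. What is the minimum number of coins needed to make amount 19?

 a  0  1  2  3  4  5  6  7  8  9 10 11 12 13 14 15 16 17 18 19
dp  0  -  1  -  1  1  2  1  2  2  2  2  2  3  2  3  3  3  3  3
(- denotes ∞ / unreachable)

3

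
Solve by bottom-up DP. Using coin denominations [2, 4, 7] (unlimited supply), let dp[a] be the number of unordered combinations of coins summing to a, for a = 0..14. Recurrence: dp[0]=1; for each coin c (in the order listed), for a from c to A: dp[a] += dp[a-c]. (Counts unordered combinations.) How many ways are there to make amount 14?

after  coin     0     1     2     3     4     5     6     7     8     9    10    11    12    13    14
          2     1     0     1     0     1     0     1     0     1     0     1     0     1     0     1
          4     1     0     1     0     2     0     2     0     3     0     3     0     4     0     4
          7     1     0     1     0     2     0     2     1     3     1     3     2     4     2     5

5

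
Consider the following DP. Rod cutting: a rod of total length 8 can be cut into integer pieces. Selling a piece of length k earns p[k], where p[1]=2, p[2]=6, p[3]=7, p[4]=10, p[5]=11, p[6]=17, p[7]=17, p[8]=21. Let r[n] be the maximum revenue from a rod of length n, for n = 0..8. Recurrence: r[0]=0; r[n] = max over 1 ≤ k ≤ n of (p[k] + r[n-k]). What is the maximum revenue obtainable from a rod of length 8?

24

   n    0    1    2    3    4    5    6    7    8
r[n]    0    2    6    8   12   14   18   20   24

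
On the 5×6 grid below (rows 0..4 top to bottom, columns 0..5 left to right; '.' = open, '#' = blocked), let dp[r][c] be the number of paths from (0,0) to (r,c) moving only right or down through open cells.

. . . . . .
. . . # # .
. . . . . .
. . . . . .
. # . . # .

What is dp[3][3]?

r\c   0   1   2   3   4   5
  0   1   1   1   1   1   1
  1   1   2   3   0   0   1
  2   1   3   6   6   6   7
  3   1   4  10  16  22  29
  4   1   0  10  26   0  29

16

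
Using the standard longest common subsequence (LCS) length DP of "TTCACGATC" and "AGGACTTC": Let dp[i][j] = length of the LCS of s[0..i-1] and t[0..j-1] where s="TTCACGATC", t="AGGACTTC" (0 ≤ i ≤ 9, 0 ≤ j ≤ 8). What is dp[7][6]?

3

   ''  A  G  G  A  C  T  T  C
''  0  0  0  0  0  0  0  0  0
 T  0  0  0  0  0  0  1  1  1
 T  0  0  0  0  0  0  1  2  2
 C  0  0  0  0  0  1  1  2  3
 A  0  1  1  1  1  1  1  2  3
 C  0  1  1  1  1  2  2  2  3
 G  0  1  2  2  2  2  2  2  3
 A  0  1  2  2  3  3  3  3  3
 T  0  1  2  2  3  3  4  4  4
 C  0  1  2  2  3  4  4  4  5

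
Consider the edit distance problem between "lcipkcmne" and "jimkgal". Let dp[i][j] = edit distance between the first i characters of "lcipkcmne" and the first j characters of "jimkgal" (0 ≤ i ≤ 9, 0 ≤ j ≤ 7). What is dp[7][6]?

   ''  j  i  m  k  g  a  l
''  0  1  2  3  4  5  6  7
 l  1  1  2  3  4  5  6  6
 c  2  2  2  3  4  5  6  7
 i  3  3  2  3  4  5  6  7
 p  4  4  3  3  4  5  6  7
 k  5  5  4  4  3  4  5  6
 c  6  6  5  5  4  4  5  6
 m  7  7  6  5  5  5  5  6
 n  8  8  7  6  6  6  6  6
 e  9  9  8  7  7  7  7  7

5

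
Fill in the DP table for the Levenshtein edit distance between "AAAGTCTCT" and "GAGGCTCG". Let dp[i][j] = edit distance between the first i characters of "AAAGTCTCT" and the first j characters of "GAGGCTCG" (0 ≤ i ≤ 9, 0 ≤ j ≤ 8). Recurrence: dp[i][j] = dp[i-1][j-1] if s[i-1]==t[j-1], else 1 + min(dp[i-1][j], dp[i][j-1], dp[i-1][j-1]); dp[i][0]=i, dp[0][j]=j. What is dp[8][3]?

   ''  G  A  G  G  C  T  C  G
''  0  1  2  3  4  5  6  7  8
 A  1  1  1  2  3  4  5  6  7
 A  2  2  1  2  3  4  5  6  7
 A  3  3  2  2  3  4  5  6  7
 G  4  3  3  2  2  3  4  5  6
 T  5  4  4  3  3  3  3  4  5
 C  6  5  5  4  4  3  4  3  4
 T  7  6  6  5  5  4  3  4  4
 C  8  7  7  6  6  5  4  3  4
 T  9  8  8  7  7  6  5  4  4

6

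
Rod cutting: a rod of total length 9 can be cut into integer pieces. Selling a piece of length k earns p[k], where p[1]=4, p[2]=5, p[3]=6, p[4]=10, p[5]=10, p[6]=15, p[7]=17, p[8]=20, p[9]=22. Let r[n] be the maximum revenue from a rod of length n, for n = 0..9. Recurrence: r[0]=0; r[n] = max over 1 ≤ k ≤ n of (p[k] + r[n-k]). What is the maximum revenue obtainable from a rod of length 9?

   n    0    1    2    3    4    5    6    7    8    9
r[n]    0    4    8   12   16   20   24   28   32   36

36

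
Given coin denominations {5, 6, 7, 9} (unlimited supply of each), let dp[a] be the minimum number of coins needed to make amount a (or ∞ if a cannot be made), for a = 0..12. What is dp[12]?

 a  0  1  2  3  4  5  6  7  8  9 10 11 12
dp  0  -  -  -  -  1  1  1  -  1  2  2  2
(- denotes ∞ / unreachable)

2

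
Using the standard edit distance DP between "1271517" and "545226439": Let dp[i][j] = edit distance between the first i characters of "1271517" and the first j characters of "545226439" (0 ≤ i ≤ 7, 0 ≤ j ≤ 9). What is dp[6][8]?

7

   ''  5  4  5  2  2  6  4  3  9
''  0  1  2  3  4  5  6  7  8  9
 1  1  1  2  3  4  5  6  7  8  9
 2  2  2  2  3  3  4  5  6  7  8
 7  3  3  3  3  4  4  5  6  7  8
 1  4  4  4  4  4  5  5  6  7  8
 5  5  4  5  4  5  5  6  6  7  8
 1  6  5  5  5  5  6  6  7  7  8
 7  7  6  6  6  6  6  7  7  8  8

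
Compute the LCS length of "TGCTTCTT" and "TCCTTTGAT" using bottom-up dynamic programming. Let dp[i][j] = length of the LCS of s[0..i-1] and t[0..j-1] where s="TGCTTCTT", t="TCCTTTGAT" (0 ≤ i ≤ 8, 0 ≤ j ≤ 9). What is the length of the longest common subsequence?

   ''  T  C  C  T  T  T  G  A  T
''  0  0  0  0  0  0  0  0  0  0
 T  0  1  1  1  1  1  1  1  1  1
 G  0  1  1  1  1  1  1  2  2  2
 C  0  1  2  2  2  2  2  2  2  2
 T  0  1  2  2  3  3  3  3  3  3
 T  0  1  2  2  3  4  4  4  4  4
 C  0  1  2  3  3  4  4  4  4  4
 T  0  1  2  3  4  4  5  5  5  5
 T  0  1  2  3  4  5  5  5  5  6

6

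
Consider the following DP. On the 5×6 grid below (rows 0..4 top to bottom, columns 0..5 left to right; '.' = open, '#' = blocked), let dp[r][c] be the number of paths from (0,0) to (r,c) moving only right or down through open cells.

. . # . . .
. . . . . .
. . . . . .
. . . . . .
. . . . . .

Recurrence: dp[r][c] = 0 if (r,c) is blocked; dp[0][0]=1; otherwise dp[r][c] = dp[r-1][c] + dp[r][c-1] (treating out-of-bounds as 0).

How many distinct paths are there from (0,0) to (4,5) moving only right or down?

91

r\c   0   1   2   3   4   5
  0   1   1   0   0   0   0
  1   1   2   2   2   2   2
  2   1   3   5   7   9  11
  3   1   4   9  16  25  36
  4   1   5  14  30  55  91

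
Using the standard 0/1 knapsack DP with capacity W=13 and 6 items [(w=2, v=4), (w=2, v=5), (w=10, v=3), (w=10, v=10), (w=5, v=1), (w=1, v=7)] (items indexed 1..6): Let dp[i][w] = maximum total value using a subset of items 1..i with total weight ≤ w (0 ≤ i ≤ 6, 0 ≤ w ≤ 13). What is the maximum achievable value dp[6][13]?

22

i\w   0   1   2   3   4   5   6   7   8   9  10  11  12  13
  0   0   0   0   0   0   0   0   0   0   0   0   0   0   0
  1   0   0   4   4   4   4   4   4   4   4   4   4   4   4
  2   0   0   5   5   9   9   9   9   9   9   9   9   9   9
  3   0   0   5   5   9   9   9   9   9   9   9   9   9   9
  4   0   0   5   5   9   9   9   9   9   9  10  10  15  15
  5   0   0   5   5   9   9   9   9   9  10  10  10  15  15
  6   0   7   7  12  12  16  16  16  16  16  17  17  17  22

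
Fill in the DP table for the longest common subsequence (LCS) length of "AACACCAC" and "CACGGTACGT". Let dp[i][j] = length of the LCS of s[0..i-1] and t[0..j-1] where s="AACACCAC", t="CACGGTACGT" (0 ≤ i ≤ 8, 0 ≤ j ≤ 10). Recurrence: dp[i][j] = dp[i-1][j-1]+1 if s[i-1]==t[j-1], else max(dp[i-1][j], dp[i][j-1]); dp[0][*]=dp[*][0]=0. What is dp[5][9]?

   ''  C  A  C  G  G  T  A  C  G  T
''  0  0  0  0  0  0  0  0  0  0  0
 A  0  0  1  1  1  1  1  1  1  1  1
 A  0  0  1  1  1  1  1  2  2  2  2
 C  0  1  1  2  2  2  2  2  3  3  3
 A  0  1  2  2  2  2  2  3  3  3  3
 C  0  1  2  3  3  3  3  3  4  4  4
 C  0  1  2  3  3  3  3  3  4  4  4
 A  0  1  2  3  3  3  3  4  4  4  4
 C  0  1  2  3  3  3  3  4  5  5  5

4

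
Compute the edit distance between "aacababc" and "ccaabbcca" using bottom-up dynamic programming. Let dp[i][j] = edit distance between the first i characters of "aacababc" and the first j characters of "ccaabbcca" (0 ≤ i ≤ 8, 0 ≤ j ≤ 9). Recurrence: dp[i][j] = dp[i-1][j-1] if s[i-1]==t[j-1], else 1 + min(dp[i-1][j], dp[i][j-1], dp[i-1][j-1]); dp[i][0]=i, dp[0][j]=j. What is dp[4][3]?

   ''  c  c  a  a  b  b  c  c  a
''  0  1  2  3  4  5  6  7  8  9
 a  1  1  2  2  3  4  5  6  7  8
 a  2  2  2  2  2  3  4  5  6  7
 c  3  2  2  3  3  3  4  4  5  6
 a  4  3  3  2  3  4  4  5  5  5
 b  5  4  4  3  3  3  4  5  6  6
 a  6  5  5  4  3  4  4  5  6  6
 b  7  6  6  5  4  3  4  5  6  7
 c  8  7  6  6  5  4  4  4  5  6

2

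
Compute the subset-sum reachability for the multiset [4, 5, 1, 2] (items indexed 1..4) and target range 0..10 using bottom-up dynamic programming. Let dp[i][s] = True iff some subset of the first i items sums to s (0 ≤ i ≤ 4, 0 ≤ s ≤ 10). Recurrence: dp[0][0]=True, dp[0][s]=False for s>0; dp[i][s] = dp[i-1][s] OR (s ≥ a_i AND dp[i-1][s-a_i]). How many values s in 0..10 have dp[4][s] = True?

11

i\s   0   1   2   3   4   5   6   7   8   9  10
  0   T   F   F   F   F   F   F   F   F   F   F
  1   T   F   F   F   T   F   F   F   F   F   F
  2   T   F   F   F   T   T   F   F   F   T   F
  3   T   T   F   F   T   T   T   F   F   T   T
  4   T   T   T   T   T   T   T   T   T   T   T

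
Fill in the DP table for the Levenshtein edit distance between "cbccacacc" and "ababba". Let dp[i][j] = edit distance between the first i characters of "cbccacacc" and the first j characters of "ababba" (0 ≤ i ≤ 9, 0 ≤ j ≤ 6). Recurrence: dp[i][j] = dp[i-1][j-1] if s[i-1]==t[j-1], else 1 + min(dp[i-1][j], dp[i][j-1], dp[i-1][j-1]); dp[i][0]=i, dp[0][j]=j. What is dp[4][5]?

4

   ''  a  b  a  b  b  a
''  0  1  2  3  4  5  6
 c  1  1  2  3  4  5  6
 b  2  2  1  2  3  4  5
 c  3  3  2  2  3  4  5
 c  4  4  3  3  3  4  5
 a  5  4  4  3  4  4  4
 c  6  5  5  4  4  5  5
 a  7  6  6  5  5  5  5
 c  8  7  7  6  6  6  6
 c  9  8  8  7  7  7  7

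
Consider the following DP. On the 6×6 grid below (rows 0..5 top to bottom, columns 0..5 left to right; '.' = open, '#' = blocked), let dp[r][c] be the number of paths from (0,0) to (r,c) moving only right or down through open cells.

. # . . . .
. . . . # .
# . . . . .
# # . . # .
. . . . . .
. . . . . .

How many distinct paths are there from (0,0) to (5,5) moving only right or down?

r\c   0   1   2   3   4   5
  0   1   0   0   0   0   0
  1   1   1   1   1   0   0
  2   0   1   2   3   3   3
  3   0   0   2   5   0   3
  4   0   0   2   7   7  10
  5   0   0   2   9  16  26

26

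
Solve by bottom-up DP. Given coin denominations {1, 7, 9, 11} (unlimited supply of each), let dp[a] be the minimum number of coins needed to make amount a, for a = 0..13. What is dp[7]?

 a  0  1  2  3  4  5  6  7  8  9 10 11 12 13
dp  0  1  2  3  4  5  6  1  2  1  2  1  2  3

1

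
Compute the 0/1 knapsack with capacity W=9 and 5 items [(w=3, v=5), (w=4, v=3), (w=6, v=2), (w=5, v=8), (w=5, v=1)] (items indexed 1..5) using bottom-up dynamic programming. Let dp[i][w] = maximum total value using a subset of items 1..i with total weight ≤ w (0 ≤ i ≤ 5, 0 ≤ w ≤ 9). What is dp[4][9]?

i\w   0   1   2   3   4   5   6   7   8   9
  0   0   0   0   0   0   0   0   0   0   0
  1   0   0   0   5   5   5   5   5   5   5
  2   0   0   0   5   5   5   5   8   8   8
  3   0   0   0   5   5   5   5   8   8   8
  4   0   0   0   5   5   8   8   8  13  13
  5   0   0   0   5   5   8   8   8  13  13

13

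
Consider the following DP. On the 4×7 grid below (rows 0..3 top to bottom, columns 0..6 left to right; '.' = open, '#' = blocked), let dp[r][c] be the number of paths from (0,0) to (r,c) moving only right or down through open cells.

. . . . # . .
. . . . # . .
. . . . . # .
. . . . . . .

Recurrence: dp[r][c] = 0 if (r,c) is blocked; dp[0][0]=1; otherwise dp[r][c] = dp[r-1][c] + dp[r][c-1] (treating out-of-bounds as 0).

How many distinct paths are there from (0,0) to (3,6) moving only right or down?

r\c   0   1   2   3   4   5   6
  0   1   1   1   1   0   0   0
  1   1   2   3   4   0   0   0
  2   1   3   6  10  10   0   0
  3   1   4  10  20  30  30  30

30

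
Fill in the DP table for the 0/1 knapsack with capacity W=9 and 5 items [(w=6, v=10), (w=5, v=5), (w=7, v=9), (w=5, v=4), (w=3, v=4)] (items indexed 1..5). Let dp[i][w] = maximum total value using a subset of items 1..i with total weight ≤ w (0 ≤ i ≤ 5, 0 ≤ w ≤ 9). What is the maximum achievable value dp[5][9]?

i\w   0   1   2   3   4   5   6   7   8   9
  0   0   0   0   0   0   0   0   0   0   0
  1   0   0   0   0   0   0  10  10  10  10
  2   0   0   0   0   0   5  10  10  10  10
  3   0   0   0   0   0   5  10  10  10  10
  4   0   0   0   0   0   5  10  10  10  10
  5   0   0   0   4   4   5  10  10  10  14

14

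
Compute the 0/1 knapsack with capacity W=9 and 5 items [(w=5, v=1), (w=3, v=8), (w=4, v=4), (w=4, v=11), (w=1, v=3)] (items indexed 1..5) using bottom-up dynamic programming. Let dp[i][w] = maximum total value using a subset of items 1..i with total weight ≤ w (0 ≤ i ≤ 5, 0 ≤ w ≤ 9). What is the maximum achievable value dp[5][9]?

22

i\w   0   1   2   3   4   5   6   7   8   9
  0   0   0   0   0   0   0   0   0   0   0
  1   0   0   0   0   0   1   1   1   1   1
  2   0   0   0   8   8   8   8   8   9   9
  3   0   0   0   8   8   8   8  12  12  12
  4   0   0   0   8  11  11  11  19  19  19
  5   0   3   3   8  11  14  14  19  22  22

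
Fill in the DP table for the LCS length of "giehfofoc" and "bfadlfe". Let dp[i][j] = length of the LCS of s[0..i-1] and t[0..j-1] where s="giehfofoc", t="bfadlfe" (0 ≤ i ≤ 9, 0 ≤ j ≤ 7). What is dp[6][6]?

1

   ''  b  f  a  d  l  f  e
''  0  0  0  0  0  0  0  0
 g  0  0  0  0  0  0  0  0
 i  0  0  0  0  0  0  0  0
 e  0  0  0  0  0  0  0  1
 h  0  0  0  0  0  0  0  1
 f  0  0  1  1  1  1  1  1
 o  0  0  1  1  1  1  1  1
 f  0  0  1  1  1  1  2  2
 o  0  0  1  1  1  1  2  2
 c  0  0  1  1  1  1  2  2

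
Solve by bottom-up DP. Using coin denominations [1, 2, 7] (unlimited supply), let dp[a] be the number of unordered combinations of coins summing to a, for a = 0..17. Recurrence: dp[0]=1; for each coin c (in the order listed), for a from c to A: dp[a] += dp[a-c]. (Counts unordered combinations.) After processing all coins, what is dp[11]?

after  coin     0     1     2     3     4     5     6     7     8     9    10    11    12    13    14    15    16    17
          1     1     1     1     1     1     1     1     1     1     1     1     1     1     1     1     1     1     1
          2     1     1     2     2     3     3     4     4     5     5     6     6     7     7     8     8     9     9
          7     1     1     2     2     3     3     4     5     6     7     8     9    10    11    13    14    16    17

9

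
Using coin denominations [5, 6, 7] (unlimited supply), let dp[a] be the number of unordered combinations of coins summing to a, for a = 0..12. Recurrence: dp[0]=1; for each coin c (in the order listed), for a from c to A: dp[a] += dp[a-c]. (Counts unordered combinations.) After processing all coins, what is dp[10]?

1

after  coin     0     1     2     3     4     5     6     7     8     9    10    11    12
          5     1     0     0     0     0     1     0     0     0     0     1     0     0
          6     1     0     0     0     0     1     1     0     0     0     1     1     1
          7     1     0     0     0     0     1     1     1     0     0     1     1     2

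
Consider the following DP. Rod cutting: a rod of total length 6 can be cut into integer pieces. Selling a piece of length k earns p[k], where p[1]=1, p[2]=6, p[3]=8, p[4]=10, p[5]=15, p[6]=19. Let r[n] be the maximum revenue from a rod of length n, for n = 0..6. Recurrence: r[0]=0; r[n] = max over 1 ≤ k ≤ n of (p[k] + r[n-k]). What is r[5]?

15

   n    0    1    2    3    4    5    6
r[n]    0    1    6    8   12   15   19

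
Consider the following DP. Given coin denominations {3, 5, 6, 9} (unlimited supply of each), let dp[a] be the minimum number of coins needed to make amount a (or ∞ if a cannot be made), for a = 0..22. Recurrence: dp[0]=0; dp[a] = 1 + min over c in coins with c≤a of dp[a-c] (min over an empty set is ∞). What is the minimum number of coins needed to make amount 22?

4

 a  0  1  2  3  4  5  6  7  8  9 10 11 12 13 14 15 16 17 18 19 20 21 22
dp  0  -  -  1  -  1  1  -  2  1  2  2  2  3  2  2  3  3  2  3  3  3  4
(- denotes ∞ / unreachable)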